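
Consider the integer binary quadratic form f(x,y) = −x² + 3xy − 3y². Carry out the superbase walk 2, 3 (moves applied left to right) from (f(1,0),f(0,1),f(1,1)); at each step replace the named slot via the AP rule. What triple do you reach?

start (-1,-3,-1) = (f(1,0),f(0,1),f(1,1))
replace slot 2: 2·((-1)+(-1)) − (-3) = -1 → (-1,-1,-1)
replace slot 3: 2·((-1)+(-1)) − (-1) = -3 → (-1,-1,-3)

-1,-1,-3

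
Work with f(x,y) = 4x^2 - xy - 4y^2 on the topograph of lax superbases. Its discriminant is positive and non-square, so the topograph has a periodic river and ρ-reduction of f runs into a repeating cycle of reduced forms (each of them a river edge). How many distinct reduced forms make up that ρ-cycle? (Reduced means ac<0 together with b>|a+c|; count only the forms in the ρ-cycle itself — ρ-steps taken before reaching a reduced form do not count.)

D = 65, ⌊√D⌋ = 8
descent: ρ → (-4,1,4)  [lands on river]
river: ρ → (4,7,-1)
river: ρ → (-1,7,4)
river: ρ → (4,1,-4)
river: ρ → (-4,7,1)
river: ρ → (1,7,-4)
ρ-cycle length = 6 (tail of 1 descent step not counted)

6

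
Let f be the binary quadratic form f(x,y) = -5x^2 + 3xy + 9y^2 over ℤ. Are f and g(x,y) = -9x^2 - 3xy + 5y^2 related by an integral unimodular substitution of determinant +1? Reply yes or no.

D₁ = 189, D₂ = 189
river cycle of f (length 4): (-5, 13, 1), (1, 13, -5), (-5, 7, 7), (7, 7, -5)
river cycle of g (length 4): (5, 13, -1), (-1, 13, 5), (5, 7, -7), (-7, 7, 5)
cycles differ ⇒ inequivalent

no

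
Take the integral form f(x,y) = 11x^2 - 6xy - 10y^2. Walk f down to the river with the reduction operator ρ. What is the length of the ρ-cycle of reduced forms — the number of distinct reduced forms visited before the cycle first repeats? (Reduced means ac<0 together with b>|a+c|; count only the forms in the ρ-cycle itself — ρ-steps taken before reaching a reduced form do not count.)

D = 476, ⌊√D⌋ = 21
descent: ρ → (-10,6,11)  [lands on river]
river: ρ → (11,16,-5)
river: ρ → (-5,14,14)
river: ρ → (14,14,-5)
river: ρ → (-5,16,11)
river: ρ → (11,6,-10)
river: ρ → (-10,14,7)
river: ρ → (7,14,-10)
ρ-cycle length = 8 (tail of 1 descent step not counted)

8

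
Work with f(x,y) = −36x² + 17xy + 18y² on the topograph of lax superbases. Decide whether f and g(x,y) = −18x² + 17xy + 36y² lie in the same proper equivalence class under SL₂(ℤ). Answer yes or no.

D₁ = 2881, D₂ = 2881
river cycle of f (length 82): (18, 19, -35), (-35, 51, 2), (2, 53, -9), (-9, 37, 42), (42, 47, -4), (-4, 49, 30), (30, 11, -23), (-23, 35, 18), (18, 37, -21), (-21, 47, 8), … (72 more)
river cycle of g (length 82): (-18, 53, 1), (1, 53, -18), (-18, 19, 35), (35, 51, -2), (-2, 53, 9), (9, 37, -42), (-42, 47, 4), (4, 49, -30), (-30, 11, 23), (23, 35, -18), … (72 more)
cycles differ ⇒ inequivalent

no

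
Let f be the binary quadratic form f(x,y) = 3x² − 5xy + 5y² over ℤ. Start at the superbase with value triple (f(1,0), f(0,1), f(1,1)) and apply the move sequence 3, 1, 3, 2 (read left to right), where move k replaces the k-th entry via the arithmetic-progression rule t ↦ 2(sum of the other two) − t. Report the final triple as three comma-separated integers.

start (3,5,3) = (f(1,0),f(0,1),f(1,1))
replace slot 3: 2·(3+5) − 3 = 13 → (3,5,13)
replace slot 1: 2·(5+13) − 3 = 33 → (33,5,13)
replace slot 3: 2·(33+5) − 13 = 63 → (33,5,63)
replace slot 2: 2·(33+63) − 5 = 187 → (33,187,63)

33,187,63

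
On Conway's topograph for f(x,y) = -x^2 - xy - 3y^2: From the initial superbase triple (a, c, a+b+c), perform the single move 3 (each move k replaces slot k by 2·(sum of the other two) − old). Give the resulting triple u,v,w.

start (-1,-3,-5) = (f(1,0),f(0,1),f(1,1))
replace slot 3: 2·((-1)+(-3)) − (-5) = -3 → (-1,-3,-3)

-1,-3,-3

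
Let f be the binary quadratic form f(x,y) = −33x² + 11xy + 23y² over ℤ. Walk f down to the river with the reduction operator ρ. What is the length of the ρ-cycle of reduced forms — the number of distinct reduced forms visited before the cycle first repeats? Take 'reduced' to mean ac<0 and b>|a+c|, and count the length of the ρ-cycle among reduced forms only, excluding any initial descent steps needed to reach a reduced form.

D = 3157, ⌊√D⌋ = 56
river: ρ → (23,35,-21)
river: ρ → (-21,49,9)
river: ρ → (9,41,-41)
river: ρ → (-41,41,9)
river: ρ → (9,49,-21)
river: ρ → (-21,35,23)
river: ρ → (23,11,-33)
river: ρ → (-33,55,1)
river: ρ → (1,55,-33)
river: ρ → (-33,11,23)
ρ-cycle length = 10 (tail of 0 descent steps not counted)

10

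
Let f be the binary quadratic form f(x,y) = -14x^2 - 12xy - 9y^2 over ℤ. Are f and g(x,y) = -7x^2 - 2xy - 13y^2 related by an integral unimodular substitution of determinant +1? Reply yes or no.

D₁ = -360, D₂ = -360
f is negative-definite; reduce −f:
−f: flip: (14,12,9)→(9,-12,14)
−f: translate: b→6 (≡-12 mod 18), so (9,-12,14)→(9,6,11)
−f: reduced (well bottom): (9,6,11) with a≤c, −a<b≤a
flip sign back: reduced form of f is (-9,-6,-11)
g is negative-definite; reduce −g:
−g: reduced (well bottom): (7,2,13) with a≤c, −a<b≤a
flip sign back: reduced form of g is (-7,-2,-13)
reduced forms (-9, -6, -11) vs (-7, -2, -13) ⇒ inequivalent

no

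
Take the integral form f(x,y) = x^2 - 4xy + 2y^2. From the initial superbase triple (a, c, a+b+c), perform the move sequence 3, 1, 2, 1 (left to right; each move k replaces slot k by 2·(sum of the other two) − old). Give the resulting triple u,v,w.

start (1,2,-1) = (f(1,0),f(0,1),f(1,1))
replace slot 3: 2·(1+2) − (-1) = 7 → (1,2,7)
replace slot 1: 2·(2+7) − 1 = 17 → (17,2,7)
replace slot 2: 2·(17+7) − 2 = 46 → (17,46,7)
replace slot 1: 2·(46+7) − 17 = 89 → (89,46,7)

89,46,7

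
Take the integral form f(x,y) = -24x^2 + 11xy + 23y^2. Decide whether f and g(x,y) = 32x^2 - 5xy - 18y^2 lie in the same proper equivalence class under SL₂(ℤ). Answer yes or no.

D₁ = 2329, D₂ = 2329
river cycle of f (length 32): (23, 35, -12), (-12, 37, 20), (20, 43, -6), (-6, 41, 27), (27, 13, -20), (-20, 27, 20), (20, 13, -27), (-27, 41, 6), (6, 43, -20), (-20, 37, 12), … (22 more)
river cycle of g (length 32): (-18, 41, 9), (9, 31, -38), (-38, 45, 2), (2, 47, -15), (-15, 43, 8), (8, 37, -30), (-30, 23, 15), (15, 37, -16), (-16, 27, 25), (25, 23, -18), … (22 more)
cycles differ ⇒ inequivalent

no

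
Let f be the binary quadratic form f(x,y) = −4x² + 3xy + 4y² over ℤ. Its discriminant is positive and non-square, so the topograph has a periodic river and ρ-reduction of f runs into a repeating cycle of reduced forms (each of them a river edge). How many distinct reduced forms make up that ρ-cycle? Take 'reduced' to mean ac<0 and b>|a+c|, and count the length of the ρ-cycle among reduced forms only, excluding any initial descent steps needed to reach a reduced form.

D = 73, ⌊√D⌋ = 8
river: ρ → (4,5,-3)
river: ρ → (-3,7,2)
river: ρ → (2,5,-6)
river: ρ → (-6,7,1)
river: ρ → (1,7,-6)
river: ρ → (-6,5,2)
river: ρ → (2,7,-3)
river: ρ → (-3,5,4)
river: ρ → (4,3,-4)
river: ρ → (-4,5,3)
river: ρ → (3,7,-2)
river: ρ → (-2,5,6)
river: ρ → (6,7,-1)
river: ρ → (-1,7,6)
river: ρ → (6,5,-2)
river: ρ → (-2,7,3)
river: ρ → (3,5,-4)
river: ρ → (-4,3,4)
ρ-cycle length = 18 (tail of 0 descent steps not counted)

18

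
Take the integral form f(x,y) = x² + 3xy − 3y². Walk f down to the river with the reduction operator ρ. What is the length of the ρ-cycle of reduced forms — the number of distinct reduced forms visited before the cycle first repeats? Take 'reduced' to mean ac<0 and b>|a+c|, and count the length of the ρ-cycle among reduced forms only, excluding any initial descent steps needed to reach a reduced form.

D = 21, ⌊√D⌋ = 4
river: ρ → (-3,3,1)
river: ρ → (1,3,-3)
ρ-cycle length = 2 (tail of 0 descent steps not counted)

2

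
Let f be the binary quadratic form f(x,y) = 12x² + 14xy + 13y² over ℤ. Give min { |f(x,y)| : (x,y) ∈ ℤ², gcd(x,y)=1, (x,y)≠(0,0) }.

translate: b→-10 (≡14 mod 24), so (12,14,13)→(12,-10,11)
flip: (12,-10,11)→(11,10,12)
reduced (well bottom): (11,10,12) with a≤c, −a<b≤a
well minimum = a = 11

11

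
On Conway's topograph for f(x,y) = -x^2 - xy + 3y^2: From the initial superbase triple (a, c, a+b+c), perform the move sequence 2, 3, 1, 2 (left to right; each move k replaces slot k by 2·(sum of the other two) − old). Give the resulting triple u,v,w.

start (-1,3,1) = (f(1,0),f(0,1),f(1,1))
replace slot 2: 2·((-1)+1) − 3 = -3 → (-1,-3,1)
replace slot 3: 2·((-1)+(-3)) − 1 = -9 → (-1,-3,-9)
replace slot 1: 2·((-3)+(-9)) − (-1) = -23 → (-23,-3,-9)
replace slot 2: 2·((-23)+(-9)) − (-3) = -61 → (-23,-61,-9)

-23,-61,-9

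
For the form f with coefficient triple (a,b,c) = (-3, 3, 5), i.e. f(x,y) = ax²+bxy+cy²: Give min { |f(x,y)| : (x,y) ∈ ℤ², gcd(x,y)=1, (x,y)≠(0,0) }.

river: ρ → (5,7,-1)
river: ρ → (-1,7,5)
river: ρ → (5,3,-3)
river: ρ → (-3,3,5)
closes: descent 0, river 4
min |a| on river = 1

1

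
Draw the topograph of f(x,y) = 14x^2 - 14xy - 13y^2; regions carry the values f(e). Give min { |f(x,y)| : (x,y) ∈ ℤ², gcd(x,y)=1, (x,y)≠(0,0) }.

descent: ρ → (-13,14,14)  [lands on river]
river: ρ → (14,14,-13)
river: ρ → (-13,12,15)
river: ρ → (15,18,-10)
river: ρ → (-10,22,11)
river: ρ → (11,22,-10)
river: ρ → (-10,18,15)
river: ρ → (15,12,-13)
closes: descent 1, river 8
min |a| on river = 10

10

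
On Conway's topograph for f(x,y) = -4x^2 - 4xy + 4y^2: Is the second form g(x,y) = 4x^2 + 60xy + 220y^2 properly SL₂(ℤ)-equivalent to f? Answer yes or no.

D₁ = 80, D₂ = 80
river cycle of f (length 2): (4, 4, -4), (-4, 4, 4)
river cycle of g (length 2): (4, 4, -4), (-4, 4, 4)
cycles coincide ⇒ equivalent

yes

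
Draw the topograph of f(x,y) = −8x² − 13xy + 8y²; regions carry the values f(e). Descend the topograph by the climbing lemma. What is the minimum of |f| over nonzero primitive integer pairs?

descent: ρ → (8,13,-8)  [lands on river]
river: ρ → (-8,19,2)
river: ρ → (2,17,-17)
river: ρ → (-17,17,2)
river: ρ → (2,19,-8)
river: ρ → (-8,13,8)
river: ρ → (8,19,-2)
river: ρ → (-2,17,17)
river: ρ → (17,17,-2)
river: ρ → (-2,19,8)
closes: descent 1, river 10
min |a| on river = 2

2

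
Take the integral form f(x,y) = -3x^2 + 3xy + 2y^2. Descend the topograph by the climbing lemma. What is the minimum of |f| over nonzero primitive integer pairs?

river: ρ → (2,5,-1)
river: ρ → (-1,5,2)
river: ρ → (2,3,-3)
river: ρ → (-3,3,2)
closes: descent 0, river 4
min |a| on river = 1

1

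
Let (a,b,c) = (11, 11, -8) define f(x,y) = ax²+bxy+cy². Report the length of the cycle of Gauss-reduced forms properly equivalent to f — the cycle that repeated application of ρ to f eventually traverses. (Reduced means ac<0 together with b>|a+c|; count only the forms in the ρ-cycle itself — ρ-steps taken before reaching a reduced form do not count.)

D = 473, ⌊√D⌋ = 21
river: ρ → (-8,21,1)
river: ρ → (1,21,-8)
river: ρ → (-8,11,11)
river: ρ → (11,11,-8)
ρ-cycle length = 4 (tail of 0 descent steps not counted)

4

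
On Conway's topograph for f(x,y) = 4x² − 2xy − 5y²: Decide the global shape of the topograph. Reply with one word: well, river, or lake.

D = b²−4ac = (-2)² − 4·4·(-5) = 84
D > 0 non-square ⇒ indefinite ⇒ periodic river

river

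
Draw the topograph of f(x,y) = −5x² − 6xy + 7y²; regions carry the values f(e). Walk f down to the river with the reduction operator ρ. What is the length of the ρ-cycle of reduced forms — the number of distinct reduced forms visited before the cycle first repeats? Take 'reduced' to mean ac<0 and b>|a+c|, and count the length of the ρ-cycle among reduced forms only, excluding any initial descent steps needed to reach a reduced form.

D = 176, ⌊√D⌋ = 13
descent: ρ → (7,6,-5)  [lands on river]
river: ρ → (-5,4,8)
river: ρ → (8,12,-1)
river: ρ → (-1,12,8)
river: ρ → (8,4,-5)
river: ρ → (-5,6,7)
river: ρ → (7,8,-4)
river: ρ → (-4,8,7)
ρ-cycle length = 8 (tail of 1 descent step not counted)

8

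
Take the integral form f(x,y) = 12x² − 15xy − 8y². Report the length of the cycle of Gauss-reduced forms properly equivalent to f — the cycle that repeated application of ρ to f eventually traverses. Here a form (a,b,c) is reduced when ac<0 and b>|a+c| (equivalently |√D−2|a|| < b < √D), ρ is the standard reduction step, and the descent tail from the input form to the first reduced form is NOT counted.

D = 609, ⌊√D⌋ = 24
descent: ρ → (-8,15,12)  [lands on river]
river: ρ → (12,9,-11)
river: ρ → (-11,13,10)
river: ρ → (10,7,-14)
river: ρ → (-14,21,3)
river: ρ → (3,21,-14)
river: ρ → (-14,7,10)
river: ρ → (10,13,-11)
river: ρ → (-11,9,12)
river: ρ → (12,15,-8)
river: ρ → (-8,17,10)
river: ρ → (10,23,-2)
river: ρ → (-2,21,21)
river: ρ → (21,21,-2)
river: ρ → (-2,23,10)
river: ρ → (10,17,-8)
ρ-cycle length = 16 (tail of 1 descent step not counted)

16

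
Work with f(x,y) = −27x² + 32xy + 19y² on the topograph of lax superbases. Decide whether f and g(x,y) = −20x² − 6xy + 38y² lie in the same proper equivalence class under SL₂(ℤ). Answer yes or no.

D₁ = 3076, D₂ = 3076
river cycle of f (length 74): (19, 44, -15), (-15, 46, 16), (16, 50, -9), (-9, 40, 41), (41, 42, -8), (-8, 54, 5), (5, 46, -48), (-48, 50, 3), (3, 52, -31), (-31, 10, 24), … (64 more)
river cycle of g (length 70): (-20, 34, 24), (24, 14, -30), (-30, 46, 8), (8, 50, -18), (-18, 22, 36), (36, 50, -4), (-4, 54, 10), (10, 46, -24), (-24, 50, 6), (6, 46, -40), … (60 more)
cycles differ ⇒ inequivalent

no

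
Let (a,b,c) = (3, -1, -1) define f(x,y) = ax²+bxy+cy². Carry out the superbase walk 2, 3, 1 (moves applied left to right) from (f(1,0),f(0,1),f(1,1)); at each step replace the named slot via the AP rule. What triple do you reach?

start (3,-1,1) = (f(1,0),f(0,1),f(1,1))
replace slot 2: 2·(3+1) − (-1) = 9 → (3,9,1)
replace slot 3: 2·(3+9) − 1 = 23 → (3,9,23)
replace slot 1: 2·(9+23) − 3 = 61 → (61,9,23)

61,9,23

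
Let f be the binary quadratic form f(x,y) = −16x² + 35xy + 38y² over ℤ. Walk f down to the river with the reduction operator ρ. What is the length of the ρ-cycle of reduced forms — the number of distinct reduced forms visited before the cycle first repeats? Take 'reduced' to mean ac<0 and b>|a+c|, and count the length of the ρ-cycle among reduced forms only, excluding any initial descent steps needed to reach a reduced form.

D = 3657, ⌊√D⌋ = 60
river: ρ → (38,41,-13)
river: ρ → (-13,37,44)
river: ρ → (44,51,-6)
river: ρ → (-6,57,17)
river: ρ → (17,45,-24)
river: ρ → (-24,51,11)
river: ρ → (11,59,-4)
river: ρ → (-4,53,53)
river: ρ → (53,53,-4)
river: ρ → (-4,59,11)
river: ρ → (11,51,-24)
river: ρ → (-24,45,17)
river: ρ → (17,57,-6)
river: ρ → (-6,51,44)
river: ρ → (44,37,-13)
river: ρ → (-13,41,38)
river: ρ → (38,35,-16)
river: ρ → (-16,29,44)
river: ρ → (44,59,-1)
river: ρ → (-1,59,44)
river: ρ → (44,29,-16)
river: ρ → (-16,35,38)
ρ-cycle length = 22 (tail of 0 descent steps not counted)

22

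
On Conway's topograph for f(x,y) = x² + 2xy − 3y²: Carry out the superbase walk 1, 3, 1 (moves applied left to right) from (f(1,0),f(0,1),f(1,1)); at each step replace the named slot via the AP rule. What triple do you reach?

start (1,-3,0) = (f(1,0),f(0,1),f(1,1))
replace slot 1: 2·((-3)+0) − 1 = -7 → (-7,-3,0)
replace slot 3: 2·((-7)+(-3)) − 0 = -20 → (-7,-3,-20)
replace slot 1: 2·((-3)+(-20)) − (-7) = -39 → (-39,-3,-20)

-39,-3,-20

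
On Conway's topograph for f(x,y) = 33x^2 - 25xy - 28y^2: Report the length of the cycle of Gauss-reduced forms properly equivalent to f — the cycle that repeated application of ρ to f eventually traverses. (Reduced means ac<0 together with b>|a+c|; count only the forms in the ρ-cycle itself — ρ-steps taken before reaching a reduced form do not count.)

D = 4321, ⌊√D⌋ = 65
descent: ρ → (-28,25,33)  [lands on river]
river: ρ → (33,41,-20)
river: ρ → (-20,39,35)
river: ρ → (35,31,-24)
river: ρ → (-24,65,1)
river: ρ → (1,65,-24)
river: ρ → (-24,31,35)
river: ρ → (35,39,-20)
river: ρ → (-20,41,33)
river: ρ → (33,25,-28)
river: ρ → (-28,31,30)
river: ρ → (30,29,-29)
river: ρ → (-29,29,30)
river: ρ → (30,31,-28)
ρ-cycle length = 14 (tail of 1 descent step not counted)

14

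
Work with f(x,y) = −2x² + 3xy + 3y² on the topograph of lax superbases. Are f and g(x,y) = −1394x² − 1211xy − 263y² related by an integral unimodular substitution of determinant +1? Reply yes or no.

D₁ = 33, D₂ = 33
river cycle of f (length 4): (3, 3, -2), (-2, 5, 1), (1, 5, -2), (-2, 3, 3)
river cycle of g (length 4): (-2, 3, 3), (3, 3, -2), (-2, 5, 1), (1, 5, -2)
cycles coincide ⇒ equivalent

yes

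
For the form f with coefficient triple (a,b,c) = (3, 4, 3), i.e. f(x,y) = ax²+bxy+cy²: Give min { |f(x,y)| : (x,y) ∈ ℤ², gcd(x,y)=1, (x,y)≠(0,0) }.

translate: b→-2 (≡4 mod 6), so (3,4,3)→(3,-2,2)
flip: (3,-2,2)→(2,2,3)
reduced (well bottom): (2,2,3) with a≤c, −a<b≤a
well minimum = a = 2

2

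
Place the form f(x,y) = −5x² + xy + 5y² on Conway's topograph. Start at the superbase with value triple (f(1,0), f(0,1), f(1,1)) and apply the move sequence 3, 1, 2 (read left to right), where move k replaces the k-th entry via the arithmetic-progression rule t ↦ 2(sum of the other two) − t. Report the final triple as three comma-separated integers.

start (-5,5,1) = (f(1,0),f(0,1),f(1,1))
replace slot 3: 2·((-5)+5) − 1 = -1 → (-5,5,-1)
replace slot 1: 2·(5+(-1)) − (-5) = 13 → (13,5,-1)
replace slot 2: 2·(13+(-1)) − 5 = 19 → (13,19,-1)

13,19,-1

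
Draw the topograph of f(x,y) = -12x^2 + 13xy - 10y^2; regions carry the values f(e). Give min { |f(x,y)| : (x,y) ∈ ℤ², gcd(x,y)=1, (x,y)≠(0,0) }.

translate: b→11 (≡-13 mod 24), so (12,-13,10)→(12,11,9)
flip: (12,11,9)→(9,-11,12)
translate: b→7 (≡-11 mod 18), so (9,-11,12)→(9,7,10)
reduced (well bottom): (9,7,10) with a≤c, −a<b≤a
well minimum |f| = |-9| = 9 (negative-definite)

9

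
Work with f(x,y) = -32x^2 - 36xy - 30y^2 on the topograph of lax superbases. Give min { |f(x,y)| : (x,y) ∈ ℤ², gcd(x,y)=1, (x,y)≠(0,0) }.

translate: b→-28 (≡36 mod 64), so (32,36,30)→(32,-28,26)
flip: (32,-28,26)→(26,28,32)
translate: b→-24 (≡28 mod 52), so (26,28,32)→(26,-24,30)
reduced (well bottom): (26,-24,30) with a≤c, −a<b≤a
well minimum |f| = |-26| = 26 (negative-definite)

26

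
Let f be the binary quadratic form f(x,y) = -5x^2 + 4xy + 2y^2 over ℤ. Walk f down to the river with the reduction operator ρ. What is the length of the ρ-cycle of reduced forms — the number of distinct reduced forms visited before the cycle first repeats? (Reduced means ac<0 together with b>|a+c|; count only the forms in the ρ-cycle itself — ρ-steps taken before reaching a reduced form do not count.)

D = 56, ⌊√D⌋ = 7
river: ρ → (2,4,-5)
river: ρ → (-5,6,1)
river: ρ → (1,6,-5)
river: ρ → (-5,4,2)
ρ-cycle length = 4 (tail of 0 descent steps not counted)

4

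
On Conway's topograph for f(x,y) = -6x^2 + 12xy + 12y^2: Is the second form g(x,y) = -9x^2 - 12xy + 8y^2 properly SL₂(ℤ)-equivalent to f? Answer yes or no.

D₁ = 432, D₂ = 432
river cycle of f (length 2): (12, 12, -6), (-6, 12, 12)
river cycle of g (length 8): (8, 12, -9), (-9, 6, 11), (11, 16, -4), (-4, 16, 11), (11, 6, -9), (-9, 12, 8), (8, 20, -1), (-1, 20, 8)
cycles differ ⇒ inequivalent

no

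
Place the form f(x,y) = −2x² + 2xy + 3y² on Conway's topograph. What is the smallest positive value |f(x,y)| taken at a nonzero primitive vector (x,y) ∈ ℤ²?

river: ρ → (3,4,-1)
river: ρ → (-1,4,3)
river: ρ → (3,2,-2)
river: ρ → (-2,2,3)
closes: descent 0, river 4
min |a| on river = 1

1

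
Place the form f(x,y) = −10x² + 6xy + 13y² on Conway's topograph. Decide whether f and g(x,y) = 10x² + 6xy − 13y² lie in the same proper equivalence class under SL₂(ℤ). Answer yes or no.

D₁ = 556, D₂ = 556
river cycle of f (length 18): (13, 20, -3), (-3, 22, 6), (6, 14, -15), (-15, 16, 5), (5, 14, -18), (-18, 22, 1), (1, 22, -18), (-18, 14, 5), (5, 16, -15), (-15, 14, 6), … (8 more)
river cycle of g (length 18): (-13, 20, 3), (3, 22, -6), (-6, 14, 15), (15, 16, -5), (-5, 14, 18), (18, 22, -1), (-1, 22, 18), (18, 14, -5), (-5, 16, 15), (15, 14, -6), … (8 more)
cycles differ ⇒ inequivalent

no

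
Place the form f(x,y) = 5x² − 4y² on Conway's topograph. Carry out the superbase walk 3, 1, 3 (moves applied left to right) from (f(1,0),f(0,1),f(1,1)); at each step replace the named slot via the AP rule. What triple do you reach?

start (5,-4,1) = (f(1,0),f(0,1),f(1,1))
replace slot 3: 2·(5+(-4)) − 1 = 1 → (5,-4,1)
replace slot 1: 2·((-4)+1) − 5 = -11 → (-11,-4,1)
replace slot 3: 2·((-11)+(-4)) − 1 = -31 → (-11,-4,-31)

-11,-4,-31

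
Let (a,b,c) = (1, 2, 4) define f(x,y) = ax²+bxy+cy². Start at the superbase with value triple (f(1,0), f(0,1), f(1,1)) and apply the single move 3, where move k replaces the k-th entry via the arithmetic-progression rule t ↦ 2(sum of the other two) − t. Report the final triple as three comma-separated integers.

start (1,4,7) = (f(1,0),f(0,1),f(1,1))
replace slot 3: 2·(1+4) − 7 = 3 → (1,4,3)

1,4,3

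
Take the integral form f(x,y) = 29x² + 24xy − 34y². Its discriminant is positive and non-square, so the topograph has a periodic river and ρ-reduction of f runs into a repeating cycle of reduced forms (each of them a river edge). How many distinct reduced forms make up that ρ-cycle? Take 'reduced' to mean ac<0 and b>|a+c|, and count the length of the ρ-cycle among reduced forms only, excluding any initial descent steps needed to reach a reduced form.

D = 4520, ⌊√D⌋ = 67
river: ρ → (-34,44,19)
river: ρ → (19,32,-46)
river: ρ → (-46,60,5)
river: ρ → (5,60,-46)
river: ρ → (-46,32,19)
river: ρ → (19,44,-34)
river: ρ → (-34,24,29)
river: ρ → (29,34,-29)
river: ρ → (-29,24,34)
river: ρ → (34,44,-19)
river: ρ → (-19,32,46)
river: ρ → (46,60,-5)
river: ρ → (-5,60,46)
river: ρ → (46,32,-19)
river: ρ → (-19,44,34)
river: ρ → (34,24,-29)
river: ρ → (-29,34,29)
river: ρ → (29,24,-34)
ρ-cycle length = 18 (tail of 0 descent steps not counted)

18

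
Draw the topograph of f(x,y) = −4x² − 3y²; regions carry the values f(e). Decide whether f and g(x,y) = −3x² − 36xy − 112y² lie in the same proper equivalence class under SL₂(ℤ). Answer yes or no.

D₁ = -48, D₂ = -48
f is negative-definite; reduce −f:
−f: flip: (4,0,3)→(3,0,4)
−f: reduced (well bottom): (3,0,4) with a≤c, −a<b≤a
flip sign back: reduced form of f is (-3,0,-4)
g is negative-definite; reduce −g:
−g: translate: b→0 (≡36 mod 6), so (3,36,112)→(3,0,4)
−g: reduced (well bottom): (3,0,4) with a≤c, −a<b≤a
flip sign back: reduced form of g is (-3,0,-4)
reduced forms (-3, 0, -4) vs (-3, 0, -4) ⇒ equivalent

yes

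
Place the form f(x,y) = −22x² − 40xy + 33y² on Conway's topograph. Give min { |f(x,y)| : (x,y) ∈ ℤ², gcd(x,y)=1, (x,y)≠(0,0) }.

descent: ρ → (33,40,-22)  [lands on river]
river: ρ → (-22,48,25)
river: ρ → (25,52,-18)
river: ρ → (-18,56,19)
river: ρ → (19,58,-15)
river: ρ → (-15,62,11)
river: ρ → (11,48,-50)
river: ρ → (-50,52,9)
river: ρ → (9,56,-38)
river: ρ → (-38,20,27)
river: ρ → (27,34,-31)
river: ρ → (-31,28,30)
river: ρ → (30,32,-29)
river: ρ → (-29,26,33)
closes: descent 1, river 14
min |a| on river = 9

9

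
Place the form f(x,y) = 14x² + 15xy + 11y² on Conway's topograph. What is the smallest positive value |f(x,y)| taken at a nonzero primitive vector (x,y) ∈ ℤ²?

translate: b→-13 (≡15 mod 28), so (14,15,11)→(14,-13,10)
flip: (14,-13,10)→(10,13,14)
translate: b→-7 (≡13 mod 20), so (10,13,14)→(10,-7,11)
reduced (well bottom): (10,-7,11) with a≤c, −a<b≤a
well minimum = a = 10

10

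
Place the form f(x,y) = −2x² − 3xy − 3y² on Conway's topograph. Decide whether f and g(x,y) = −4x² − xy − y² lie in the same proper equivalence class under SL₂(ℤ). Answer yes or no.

D₁ = -15, D₂ = -15
f is negative-definite; reduce −f:
−f: translate: b→-1 (≡3 mod 4), so (2,3,3)→(2,-1,2)
−f: flip: (2,-1,2)→(2,1,2)
−f: reduced (well bottom): (2,1,2) with a≤c, −a<b≤a
flip sign back: reduced form of f is (-2,-1,-2)
g is negative-definite; reduce −g:
−g: flip: (4,1,1)→(1,-1,4)
−g: translate: b→1 (≡-1 mod 2), so (1,-1,4)→(1,1,4)
−g: reduced (well bottom): (1,1,4) with a≤c, −a<b≤a
flip sign back: reduced form of g is (-1,-1,-4)
reduced forms (-2, -1, -2) vs (-1, -1, -4) ⇒ inequivalent

no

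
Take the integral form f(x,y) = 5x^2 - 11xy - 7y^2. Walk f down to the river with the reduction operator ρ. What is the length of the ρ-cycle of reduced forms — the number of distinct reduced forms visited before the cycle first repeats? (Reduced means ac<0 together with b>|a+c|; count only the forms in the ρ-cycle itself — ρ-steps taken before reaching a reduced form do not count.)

D = 261, ⌊√D⌋ = 16
descent: ρ → (-7,11,5)  [lands on river]
river: ρ → (5,9,-9)
river: ρ → (-9,9,5)
river: ρ → (5,11,-7)
river: ρ → (-7,3,9)
river: ρ → (9,15,-1)
river: ρ → (-1,15,9)
river: ρ → (9,3,-7)
ρ-cycle length = 8 (tail of 1 descent step not counted)

8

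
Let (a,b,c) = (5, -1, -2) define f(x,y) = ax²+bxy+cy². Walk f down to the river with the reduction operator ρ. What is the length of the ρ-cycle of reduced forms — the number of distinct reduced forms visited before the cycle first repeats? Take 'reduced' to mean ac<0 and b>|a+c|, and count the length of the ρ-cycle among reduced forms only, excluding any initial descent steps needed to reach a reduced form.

D = 41, ⌊√D⌋ = 6
descent: ρ → (-2,5,2)  [lands on river]
river: ρ → (2,3,-4)
river: ρ → (-4,5,1)
river: ρ → (1,5,-4)
river: ρ → (-4,3,2)
river: ρ → (2,5,-2)
river: ρ → (-2,3,4)
river: ρ → (4,5,-1)
river: ρ → (-1,5,4)
river: ρ → (4,3,-2)
ρ-cycle length = 10 (tail of 1 descent step not counted)

10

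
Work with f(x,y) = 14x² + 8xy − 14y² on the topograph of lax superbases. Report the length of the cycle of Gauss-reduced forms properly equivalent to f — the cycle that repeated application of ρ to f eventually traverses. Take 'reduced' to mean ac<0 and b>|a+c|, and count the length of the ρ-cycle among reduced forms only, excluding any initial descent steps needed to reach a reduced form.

D = 848, ⌊√D⌋ = 29
river: ρ → (-14,20,8)
river: ρ → (8,28,-2)
river: ρ → (-2,28,8)
river: ρ → (8,20,-14)
river: ρ → (-14,8,14)
river: ρ → (14,20,-8)
river: ρ → (-8,28,2)
river: ρ → (2,28,-8)
river: ρ → (-8,20,14)
river: ρ → (14,8,-14)
ρ-cycle length = 10 (tail of 0 descent steps not counted)

10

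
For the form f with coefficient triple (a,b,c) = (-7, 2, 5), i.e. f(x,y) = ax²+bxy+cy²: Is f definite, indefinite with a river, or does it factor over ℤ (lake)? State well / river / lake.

D = b²−4ac = 2² − 4·(-7)·5 = 144
D = 12² is a perfect square ⇒ form factors over ℤ ⇒ lakes

lake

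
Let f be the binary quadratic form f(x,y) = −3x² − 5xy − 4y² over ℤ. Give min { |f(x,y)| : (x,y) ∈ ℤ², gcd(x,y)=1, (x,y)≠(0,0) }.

translate: b→-1 (≡5 mod 6), so (3,5,4)→(3,-1,2)
flip: (3,-1,2)→(2,1,3)
reduced (well bottom): (2,1,3) with a≤c, −a<b≤a
well minimum |f| = |-2| = 2 (negative-definite)

2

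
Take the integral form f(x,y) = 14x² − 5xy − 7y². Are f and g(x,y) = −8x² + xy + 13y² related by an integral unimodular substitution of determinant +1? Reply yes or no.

D₁ = 417, D₂ = 417
river cycle of f (length 18): (-7, 19, 2), (2, 17, -16), (-16, 15, 3), (3, 15, -16), (-16, 17, 2), (2, 19, -7), (-7, 9, 12), (12, 15, -4), (-4, 17, 8), (8, 15, -6), … (8 more)
river cycle of g (length 18): (-8, 17, 4), (4, 15, -12), (-12, 9, 7), (7, 19, -2), (-2, 17, 16), (16, 15, -3), (-3, 15, 16), (16, 17, -2), (-2, 19, 7), (7, 9, -12), … (8 more)
cycles differ ⇒ inequivalent

no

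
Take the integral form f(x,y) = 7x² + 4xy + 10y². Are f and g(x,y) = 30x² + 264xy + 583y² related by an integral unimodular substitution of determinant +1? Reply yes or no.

D₁ = -264, D₂ = -264
f: reduced (well bottom): (7,4,10) with a≤c, −a<b≤a
g: translate: b→24 (≡264 mod 60), so (30,264,583)→(30,24,7)
g: flip: (30,24,7)→(7,-24,30)
g: translate: b→4 (≡-24 mod 14), so (7,-24,30)→(7,4,10)
g: reduced (well bottom): (7,4,10) with a≤c, −a<b≤a
reduced forms (7, 4, 10) vs (7, 4, 10) ⇒ equivalent

yes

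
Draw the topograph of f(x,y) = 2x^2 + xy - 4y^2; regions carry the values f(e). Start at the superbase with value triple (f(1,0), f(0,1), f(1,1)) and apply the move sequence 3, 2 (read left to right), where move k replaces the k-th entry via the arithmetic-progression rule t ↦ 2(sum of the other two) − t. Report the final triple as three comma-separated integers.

start (2,-4,-1) = (f(1,0),f(0,1),f(1,1))
replace slot 3: 2·(2+(-4)) − (-1) = -3 → (2,-4,-3)
replace slot 2: 2·(2+(-3)) − (-4) = 2 → (2,2,-3)

2,2,-3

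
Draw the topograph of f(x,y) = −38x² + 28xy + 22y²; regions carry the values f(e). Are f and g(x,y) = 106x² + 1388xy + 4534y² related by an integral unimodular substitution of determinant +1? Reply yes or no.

D₁ = 4128, D₂ = 4128
river cycle of f (length 6): (22, 60, -6), (-6, 60, 22), (22, 28, -38), (-38, 48, 12), (12, 48, -38), (-38, 28, 22)
river cycle of g (length 6): (12, 48, -38), (-38, 28, 22), (22, 60, -6), (-6, 60, 22), (22, 28, -38), (-38, 48, 12)
cycles coincide ⇒ equivalent

yes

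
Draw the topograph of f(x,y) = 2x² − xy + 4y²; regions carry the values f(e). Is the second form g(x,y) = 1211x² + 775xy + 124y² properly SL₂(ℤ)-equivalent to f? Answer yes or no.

D₁ = -31, D₂ = -31
f: reduced (well bottom): (2,-1,4) with a≤c, −a<b≤a
g: flip: (1211,775,124)→(124,-775,1211)
g: translate: b→-31 (≡-775 mod 248), so (124,-775,1211)→(124,-31,2)
g: flip: (124,-31,2)→(2,31,124)
g: translate: b→-1 (≡31 mod 4), so (2,31,124)→(2,-1,4)
g: reduced (well bottom): (2,-1,4) with a≤c, −a<b≤a
reduced forms (2, -1, 4) vs (2, -1, 4) ⇒ equivalent

yes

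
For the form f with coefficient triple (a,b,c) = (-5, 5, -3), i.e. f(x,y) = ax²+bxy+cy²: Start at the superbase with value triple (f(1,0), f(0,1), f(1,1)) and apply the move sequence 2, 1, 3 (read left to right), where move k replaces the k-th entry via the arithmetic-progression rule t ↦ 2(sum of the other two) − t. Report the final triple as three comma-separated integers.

start (-5,-3,-3) = (f(1,0),f(0,1),f(1,1))
replace slot 2: 2·((-5)+(-3)) − (-3) = -13 → (-5,-13,-3)
replace slot 1: 2·((-13)+(-3)) − (-5) = -27 → (-27,-13,-3)
replace slot 3: 2·((-27)+(-13)) − (-3) = -77 → (-27,-13,-77)

-27,-13,-77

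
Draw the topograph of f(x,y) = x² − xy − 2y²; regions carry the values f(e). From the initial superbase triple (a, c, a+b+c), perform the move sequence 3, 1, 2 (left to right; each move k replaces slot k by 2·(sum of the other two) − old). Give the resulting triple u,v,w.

start (1,-2,-2) = (f(1,0),f(0,1),f(1,1))
replace slot 3: 2·(1+(-2)) − (-2) = 0 → (1,-2,0)
replace slot 1: 2·((-2)+0) − 1 = -5 → (-5,-2,0)
replace slot 2: 2·((-5)+0) − (-2) = -8 → (-5,-8,0)

-5,-8,0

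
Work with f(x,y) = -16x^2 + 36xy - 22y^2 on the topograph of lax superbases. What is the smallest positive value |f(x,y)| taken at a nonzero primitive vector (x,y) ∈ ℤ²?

translate: b→-4 (≡-36 mod 32), so (16,-36,22)→(16,-4,2)
flip: (16,-4,2)→(2,4,16)
translate: b→0 (≡4 mod 4), so (2,4,16)→(2,0,14)
reduced (well bottom): (2,0,14) with a≤c, −a<b≤a
well minimum |f| = |-2| = 2 (negative-definite)

2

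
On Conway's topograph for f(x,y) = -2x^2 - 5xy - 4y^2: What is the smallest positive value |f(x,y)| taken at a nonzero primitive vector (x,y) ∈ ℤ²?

translate: b→1 (≡5 mod 4), so (2,5,4)→(2,1,1)
flip: (2,1,1)→(1,-1,2)
translate: b→1 (≡-1 mod 2), so (1,-1,2)→(1,1,2)
reduced (well bottom): (1,1,2) with a≤c, −a<b≤a
well minimum |f| = |-1| = 1 (negative-definite)

1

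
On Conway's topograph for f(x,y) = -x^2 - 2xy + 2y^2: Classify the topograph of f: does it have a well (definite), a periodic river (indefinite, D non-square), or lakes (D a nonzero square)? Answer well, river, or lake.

D = b²−4ac = (-2)² − 4·(-1)·2 = 12
D > 0 non-square ⇒ indefinite ⇒ periodic river

river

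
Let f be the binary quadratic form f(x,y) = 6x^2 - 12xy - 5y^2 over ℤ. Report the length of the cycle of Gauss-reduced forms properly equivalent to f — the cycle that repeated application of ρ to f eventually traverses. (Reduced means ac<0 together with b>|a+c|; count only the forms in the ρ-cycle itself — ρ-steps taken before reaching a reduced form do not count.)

D = 264, ⌊√D⌋ = 16
descent: ρ → (-5,12,6)  [lands on river]
river: ρ → (6,12,-5)
river: ρ → (-5,8,10)
river: ρ → (10,12,-3)
river: ρ → (-3,12,10)
river: ρ → (10,8,-5)
ρ-cycle length = 6 (tail of 1 descent step not counted)

6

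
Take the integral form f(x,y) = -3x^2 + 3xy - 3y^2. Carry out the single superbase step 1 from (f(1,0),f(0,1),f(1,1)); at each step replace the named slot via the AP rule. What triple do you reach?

start (-3,-3,-3) = (f(1,0),f(0,1),f(1,1))
replace slot 1: 2·((-3)+(-3)) − (-3) = -9 → (-9,-3,-3)

-9,-3,-3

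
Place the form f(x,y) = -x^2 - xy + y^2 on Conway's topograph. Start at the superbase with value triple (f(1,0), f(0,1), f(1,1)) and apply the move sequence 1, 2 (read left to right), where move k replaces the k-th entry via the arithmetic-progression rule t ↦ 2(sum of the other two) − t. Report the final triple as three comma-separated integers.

start (-1,1,-1) = (f(1,0),f(0,1),f(1,1))
replace slot 1: 2·(1+(-1)) − (-1) = 1 → (1,1,-1)
replace slot 2: 2·(1+(-1)) − 1 = -1 → (1,-1,-1)

1,-1,-1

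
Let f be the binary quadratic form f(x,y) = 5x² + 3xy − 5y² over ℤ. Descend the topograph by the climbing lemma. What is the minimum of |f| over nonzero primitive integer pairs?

river: ρ → (-5,7,3)
river: ρ → (3,5,-7)
river: ρ → (-7,9,1)
river: ρ → (1,9,-7)
river: ρ → (-7,5,3)
river: ρ → (3,7,-5)
river: ρ → (-5,3,5)
river: ρ → (5,7,-3)
river: ρ → (-3,5,7)
river: ρ → (7,9,-1)
river: ρ → (-1,9,7)
river: ρ → (7,5,-3)
river: ρ → (-3,7,5)
river: ρ → (5,3,-5)
closes: descent 0, river 14
min |a| on river = 1

1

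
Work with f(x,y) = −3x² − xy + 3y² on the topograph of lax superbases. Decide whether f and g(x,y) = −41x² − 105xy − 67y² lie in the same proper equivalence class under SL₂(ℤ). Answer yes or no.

D₁ = 37, D₂ = 37
river cycle of f (length 6): (3, 1, -3), (-3, 5, 1), (1, 5, -3), (-3, 1, 3), (3, 5, -1), (-1, 5, 3)
river cycle of g (length 6): (-3, 5, 1), (1, 5, -3), (-3, 1, 3), (3, 5, -1), (-1, 5, 3), (3, 1, -3)
cycles coincide ⇒ equivalent

yes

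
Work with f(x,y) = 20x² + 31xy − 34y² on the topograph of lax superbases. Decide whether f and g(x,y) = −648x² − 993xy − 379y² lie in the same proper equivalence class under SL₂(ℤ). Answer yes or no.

D₁ = 3681, D₂ = 3681
river cycle of f (length 46): (-34, 37, 17), (17, 31, -40), (-40, 49, 8), (8, 47, -46), (-46, 45, 9), (9, 45, -46), (-46, 47, 8), (8, 49, -40), (-40, 31, 17), (17, 37, -34), … (36 more)
river cycle of g (length 46): (-34, 37, 17), (17, 31, -40), (-40, 49, 8), (8, 47, -46), (-46, 45, 9), (9, 45, -46), (-46, 47, 8), (8, 49, -40), (-40, 31, 17), (17, 37, -34), … (36 more)
cycles coincide ⇒ equivalent

yes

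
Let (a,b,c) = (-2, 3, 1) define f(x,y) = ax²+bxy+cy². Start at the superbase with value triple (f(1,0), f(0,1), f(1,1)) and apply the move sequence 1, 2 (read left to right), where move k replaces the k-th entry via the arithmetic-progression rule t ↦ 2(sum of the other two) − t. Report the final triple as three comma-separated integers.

start (-2,1,2) = (f(1,0),f(0,1),f(1,1))
replace slot 1: 2·(1+2) − (-2) = 8 → (8,1,2)
replace slot 2: 2·(8+2) − 1 = 19 → (8,19,2)

8,19,2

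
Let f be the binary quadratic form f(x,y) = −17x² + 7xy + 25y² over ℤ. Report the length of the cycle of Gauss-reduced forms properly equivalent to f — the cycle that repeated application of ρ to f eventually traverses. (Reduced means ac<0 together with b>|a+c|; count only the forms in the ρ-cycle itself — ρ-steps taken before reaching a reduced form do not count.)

D = 1749, ⌊√D⌋ = 41
descent: ρ → (25,-7,-17)
descent: ρ → (-17,41,1)  [lands on river]
river: ρ → (1,41,-17)
river: ρ → (-17,27,15)
river: ρ → (15,33,-11)
river: ρ → (-11,33,15)
river: ρ → (15,27,-17)
ρ-cycle length = 6 (tail of 2 descent steps not counted)

6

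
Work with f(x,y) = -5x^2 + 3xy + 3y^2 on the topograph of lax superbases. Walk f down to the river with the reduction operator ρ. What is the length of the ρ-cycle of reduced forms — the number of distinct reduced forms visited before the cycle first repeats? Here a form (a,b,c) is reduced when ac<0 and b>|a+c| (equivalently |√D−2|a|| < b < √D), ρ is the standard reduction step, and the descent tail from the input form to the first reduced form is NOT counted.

D = 69, ⌊√D⌋ = 8
river: ρ → (3,3,-5)
river: ρ → (-5,7,1)
river: ρ → (1,7,-5)
river: ρ → (-5,3,3)
ρ-cycle length = 4 (tail of 0 descent steps not counted)

4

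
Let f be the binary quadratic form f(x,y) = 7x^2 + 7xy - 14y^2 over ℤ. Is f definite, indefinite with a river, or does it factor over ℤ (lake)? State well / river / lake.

D = b²−4ac = 7² − 4·7·(-14) = 441
D = 21² is a perfect square ⇒ form factors over ℤ ⇒ lakes

lake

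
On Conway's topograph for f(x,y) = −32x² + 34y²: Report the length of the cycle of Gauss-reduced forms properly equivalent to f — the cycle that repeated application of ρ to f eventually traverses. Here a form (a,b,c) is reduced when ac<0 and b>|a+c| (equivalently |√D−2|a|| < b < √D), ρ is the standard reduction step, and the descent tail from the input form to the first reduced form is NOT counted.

D = 4352, ⌊√D⌋ = 65
descent: ρ → (34,0,-32)
descent: ρ → (-32,64,2)  [lands on river]
river: ρ → (2,64,-32)
ρ-cycle length = 2 (tail of 2 descent steps not counted)

2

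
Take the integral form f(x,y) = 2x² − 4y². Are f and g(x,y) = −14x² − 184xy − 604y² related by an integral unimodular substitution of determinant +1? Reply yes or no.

D₁ = 32, D₂ = 32
river cycle of f (length 2): (2, 4, -2), (-2, 4, 2)
river cycle of g (length 2): (-2, 4, 2), (2, 4, -2)
cycles coincide ⇒ equivalent

yes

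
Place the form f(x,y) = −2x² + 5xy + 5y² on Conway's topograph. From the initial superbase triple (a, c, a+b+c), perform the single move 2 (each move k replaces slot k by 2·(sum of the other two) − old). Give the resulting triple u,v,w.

start (-2,5,8) = (f(1,0),f(0,1),f(1,1))
replace slot 2: 2·((-2)+8) − 5 = 7 → (-2,7,8)

-2,7,8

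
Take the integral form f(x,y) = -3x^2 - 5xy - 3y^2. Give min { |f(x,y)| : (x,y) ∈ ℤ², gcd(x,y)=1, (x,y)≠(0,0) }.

translate: b→-1 (≡5 mod 6), so (3,5,3)→(3,-1,1)
flip: (3,-1,1)→(1,1,3)
reduced (well bottom): (1,1,3) with a≤c, −a<b≤a
well minimum |f| = |-1| = 1 (negative-definite)

1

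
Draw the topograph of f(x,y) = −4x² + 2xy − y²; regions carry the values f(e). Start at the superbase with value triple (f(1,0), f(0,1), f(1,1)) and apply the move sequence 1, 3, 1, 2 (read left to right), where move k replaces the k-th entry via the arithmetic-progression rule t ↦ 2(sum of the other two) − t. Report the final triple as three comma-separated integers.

start (-4,-1,-3) = (f(1,0),f(0,1),f(1,1))
replace slot 1: 2·((-1)+(-3)) − (-4) = -4 → (-4,-1,-3)
replace slot 3: 2·((-4)+(-1)) − (-3) = -7 → (-4,-1,-7)
replace slot 1: 2·((-1)+(-7)) − (-4) = -12 → (-12,-1,-7)
replace slot 2: 2·((-12)+(-7)) − (-1) = -37 → (-12,-37,-7)

-12,-37,-7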